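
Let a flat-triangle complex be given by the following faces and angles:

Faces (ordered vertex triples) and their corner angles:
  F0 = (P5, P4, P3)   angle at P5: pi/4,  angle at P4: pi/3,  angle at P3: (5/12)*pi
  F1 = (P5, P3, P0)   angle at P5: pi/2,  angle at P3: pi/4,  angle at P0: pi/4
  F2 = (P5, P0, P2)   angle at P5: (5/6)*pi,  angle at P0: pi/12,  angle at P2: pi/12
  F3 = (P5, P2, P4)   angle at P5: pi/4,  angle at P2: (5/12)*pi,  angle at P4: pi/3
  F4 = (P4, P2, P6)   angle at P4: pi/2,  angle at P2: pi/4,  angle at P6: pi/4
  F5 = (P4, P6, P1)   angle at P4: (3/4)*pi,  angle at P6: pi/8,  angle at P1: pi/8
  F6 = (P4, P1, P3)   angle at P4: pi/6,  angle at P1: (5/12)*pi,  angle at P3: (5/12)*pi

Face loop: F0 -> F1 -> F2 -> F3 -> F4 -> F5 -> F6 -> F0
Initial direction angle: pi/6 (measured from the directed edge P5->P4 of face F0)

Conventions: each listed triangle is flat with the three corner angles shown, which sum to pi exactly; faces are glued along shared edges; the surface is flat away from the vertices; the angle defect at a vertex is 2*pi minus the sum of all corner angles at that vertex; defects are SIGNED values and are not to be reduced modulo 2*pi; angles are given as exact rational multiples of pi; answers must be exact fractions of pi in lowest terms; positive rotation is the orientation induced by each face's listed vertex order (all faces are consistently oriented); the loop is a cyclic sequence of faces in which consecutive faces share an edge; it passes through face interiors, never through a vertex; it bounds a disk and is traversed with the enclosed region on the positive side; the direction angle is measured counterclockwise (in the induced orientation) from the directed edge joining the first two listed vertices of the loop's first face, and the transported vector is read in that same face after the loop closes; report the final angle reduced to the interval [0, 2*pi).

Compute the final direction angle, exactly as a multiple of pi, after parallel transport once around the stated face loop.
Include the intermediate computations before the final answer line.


enclosed vertex P4: corner angles sum to (25/12)*pi, defect = 2*pi - (25/12)*pi = -pi/12
enclosed vertex P5: corner angles sum to (11/6)*pi, defect = 2*pi - (11/6)*pi = pi/6
holonomy = initial angle + sum of enclosed defects (mod 2*pi), positive in the induced orientation
final angle = pi/6 + pi/12 = pi/4 (mod 2*pi)

Answer: final direction angle = pi/4


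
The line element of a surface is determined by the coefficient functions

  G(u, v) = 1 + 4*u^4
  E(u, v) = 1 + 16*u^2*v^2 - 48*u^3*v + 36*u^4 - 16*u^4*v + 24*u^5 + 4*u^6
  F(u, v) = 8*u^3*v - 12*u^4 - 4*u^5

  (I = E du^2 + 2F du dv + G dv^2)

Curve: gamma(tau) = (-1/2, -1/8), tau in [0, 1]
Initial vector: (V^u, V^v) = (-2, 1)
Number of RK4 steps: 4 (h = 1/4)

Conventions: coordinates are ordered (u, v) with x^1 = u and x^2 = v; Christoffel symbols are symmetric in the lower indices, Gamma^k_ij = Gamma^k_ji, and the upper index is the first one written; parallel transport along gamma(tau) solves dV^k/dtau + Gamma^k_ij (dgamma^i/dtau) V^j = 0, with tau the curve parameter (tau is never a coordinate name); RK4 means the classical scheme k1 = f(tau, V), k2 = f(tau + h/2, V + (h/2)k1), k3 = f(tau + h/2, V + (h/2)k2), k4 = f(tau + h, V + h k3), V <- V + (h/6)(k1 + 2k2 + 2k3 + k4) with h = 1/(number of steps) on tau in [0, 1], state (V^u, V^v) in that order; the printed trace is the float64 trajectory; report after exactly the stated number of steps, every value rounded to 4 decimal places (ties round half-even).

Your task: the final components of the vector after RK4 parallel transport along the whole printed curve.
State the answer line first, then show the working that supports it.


Answer: V^u = -2.0000, V^v = 1.0000

gamma'(tau) = (0, 0); f(tau, V)^k = -Gamma^k_ij(gamma(tau)) gamma'^i(tau) V^j; h = 1/4; intermediate values shown to 6 dp
curve data and Christoffel symbols at the stage parameters:
  tau = 0.000000: gamma = (-0.500000, -0.125000), gamma' = (0.000000, 0.000000); Gamma_uuu = -1.777778, Gamma_uuv = 0.888889, Gamma_uvv = 0.000000, Gamma_vuu = 0.888889, Gamma_vuv = -0.444444, Gamma_vvv = 0.000000
  tau = 0.125000: gamma = (-0.500000, -0.125000), gamma' = (0.000000, 0.000000); Gamma_uuu = -1.777778, Gamma_uuv = 0.888889, Gamma_uvv = 0.000000, Gamma_vuu = 0.888889, Gamma_vuv = -0.444444, Gamma_vvv = 0.000000
  tau = 0.250000: gamma = (-0.500000, -0.125000), gamma' = (0.000000, 0.000000); Gamma_uuu = -1.777778, Gamma_uuv = 0.888889, Gamma_uvv = 0.000000, Gamma_vuu = 0.888889, Gamma_vuv = -0.444444, Gamma_vvv = 0.000000
  tau = 0.375000: gamma = (-0.500000, -0.125000), gamma' = (0.000000, 0.000000); Gamma_uuu = -1.777778, Gamma_uuv = 0.888889, Gamma_uvv = 0.000000, Gamma_vuu = 0.888889, Gamma_vuv = -0.444444, Gamma_vvv = 0.000000
  tau = 0.500000: gamma = (-0.500000, -0.125000), gamma' = (0.000000, 0.000000); Gamma_uuu = -1.777778, Gamma_uuv = 0.888889, Gamma_uvv = 0.000000, Gamma_vuu = 0.888889, Gamma_vuv = -0.444444, Gamma_vvv = 0.000000
  tau = 0.625000: gamma = (-0.500000, -0.125000), gamma' = (0.000000, 0.000000); Gamma_uuu = -1.777778, Gamma_uuv = 0.888889, Gamma_uvv = 0.000000, Gamma_vuu = 0.888889, Gamma_vuv = -0.444444, Gamma_vvv = 0.000000
  tau = 0.750000: gamma = (-0.500000, -0.125000), gamma' = (0.000000, 0.000000); Gamma_uuu = -1.777778, Gamma_uuv = 0.888889, Gamma_uvv = 0.000000, Gamma_vuu = 0.888889, Gamma_vuv = -0.444444, Gamma_vvv = 0.000000
  tau = 0.875000: gamma = (-0.500000, -0.125000), gamma' = (0.000000, 0.000000); Gamma_uuu = -1.777778, Gamma_uuv = 0.888889, Gamma_uvv = 0.000000, Gamma_vuu = 0.888889, Gamma_vuv = -0.444444, Gamma_vvv = 0.000000
  tau = 1.000000: gamma = (-0.500000, -0.125000), gamma' = (0.000000, 0.000000); Gamma_uuu = -1.777778, Gamma_uuv = 0.888889, Gamma_uvv = 0.000000, Gamma_vuu = 0.888889, Gamma_vuv = -0.444444, Gamma_vvv = 0.000000
step 0: V^u = -2.0000, V^v = 1.0000
step 1: k1 = (0.000000, 0.000000), k2 = (0.000000, 0.000000), k3 = (0.000000, 0.000000), k4 = (0.000000, 0.000000); V <- V + (h/6)(k1 + 2k2 + 2k3 + k4): V^u = -2.0000, V^v = 1.0000
step 2: k1 = (0.000000, 0.000000), k2 = (0.000000, 0.000000), k3 = (0.000000, 0.000000), k4 = (0.000000, 0.000000); V <- V + (h/6)(k1 + 2k2 + 2k3 + k4): V^u = -2.0000, V^v = 1.0000
step 3: k1 = (0.000000, 0.000000), k2 = (0.000000, 0.000000), k3 = (0.000000, 0.000000), k4 = (0.000000, 0.000000); V <- V + (h/6)(k1 + 2k2 + 2k3 + k4): V^u = -2.0000, V^v = 1.0000
step 4: k1 = (0.000000, 0.000000), k2 = (0.000000, 0.000000), k3 = (0.000000, 0.000000), k4 = (0.000000, 0.000000); V <- V + (h/6)(k1 + 2k2 + 2k3 + k4): V^u = -2.0000, V^v = 1.0000


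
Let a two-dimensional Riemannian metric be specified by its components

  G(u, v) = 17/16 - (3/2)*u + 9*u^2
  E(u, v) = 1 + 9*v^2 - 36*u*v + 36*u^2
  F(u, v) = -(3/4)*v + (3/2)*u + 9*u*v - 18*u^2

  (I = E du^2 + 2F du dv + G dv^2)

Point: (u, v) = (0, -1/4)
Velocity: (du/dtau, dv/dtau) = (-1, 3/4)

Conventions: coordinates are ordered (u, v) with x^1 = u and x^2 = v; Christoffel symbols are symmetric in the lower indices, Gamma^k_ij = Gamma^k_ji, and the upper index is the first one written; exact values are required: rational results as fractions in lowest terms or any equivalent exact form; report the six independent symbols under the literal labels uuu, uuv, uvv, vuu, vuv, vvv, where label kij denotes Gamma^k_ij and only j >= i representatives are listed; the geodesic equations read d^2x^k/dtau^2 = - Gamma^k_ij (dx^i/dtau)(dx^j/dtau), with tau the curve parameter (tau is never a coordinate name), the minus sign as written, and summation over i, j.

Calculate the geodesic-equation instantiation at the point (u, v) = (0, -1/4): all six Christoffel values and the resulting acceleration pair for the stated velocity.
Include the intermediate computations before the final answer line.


E = 25/16, F = 3/16, G = 17/16 at the point
E_u = 9, E_v = -9/2, F_u = -3/4, F_v = -3/4, G_u = -3/2, G_v = 0
EG - F^2 = 13/8;  g^inv = (8/13) * [[17/16, -3/16], [-3/16, 25/16]]
first-kind symbols [ij,l] = (1/2)(d_i g_jl + d_j g_il - d_l g_ij): [uu,u] = E_u/2 = 9/2, [uu,v] = F_u - E_v/2 = 3/2, [uv,u] = E_v/2 = -9/4, [uv,v] = G_u/2 = -3/4, [vv,u] = F_v - G_u/2 = 0, [vv,v] = G_v/2 = 0
Gamma^u_ij = (G*[ij,u] - F*[ij,v])/(EG - F^2), Gamma^v_ij = (E*[ij,v] - F*[ij,u])/(EG - F^2)
Gamma_uuu = 36/13, Gamma_uuv = -18/13, Gamma_uvv = 0, Gamma_vuu = 12/13, Gamma_vuv = -6/13, Gamma_vvv = 0
d^2u/dtau^2 = -(Gamma_uuu*(-1)^2 + 2*Gamma_uuv*(-1)*(3/4) + Gamma_uvv*(3/4)^2) = -63/13
d^2v/dtau^2 = -(Gamma_vuu*(-1)^2 + 2*Gamma_vuv*(-1)*(3/4) + Gamma_vvv*(3/4)^2) = -21/13

Answer: Gamma_uuu = 36/13, Gamma_uuv = -18/13, Gamma_uvv = 0, Gamma_vuu = 12/13, Gamma_vuv = -6/13, Gamma_vvv = 0; accelerations (d^2u/dtau^2, d^2v/dtau^2) = (-63/13, -21/13)


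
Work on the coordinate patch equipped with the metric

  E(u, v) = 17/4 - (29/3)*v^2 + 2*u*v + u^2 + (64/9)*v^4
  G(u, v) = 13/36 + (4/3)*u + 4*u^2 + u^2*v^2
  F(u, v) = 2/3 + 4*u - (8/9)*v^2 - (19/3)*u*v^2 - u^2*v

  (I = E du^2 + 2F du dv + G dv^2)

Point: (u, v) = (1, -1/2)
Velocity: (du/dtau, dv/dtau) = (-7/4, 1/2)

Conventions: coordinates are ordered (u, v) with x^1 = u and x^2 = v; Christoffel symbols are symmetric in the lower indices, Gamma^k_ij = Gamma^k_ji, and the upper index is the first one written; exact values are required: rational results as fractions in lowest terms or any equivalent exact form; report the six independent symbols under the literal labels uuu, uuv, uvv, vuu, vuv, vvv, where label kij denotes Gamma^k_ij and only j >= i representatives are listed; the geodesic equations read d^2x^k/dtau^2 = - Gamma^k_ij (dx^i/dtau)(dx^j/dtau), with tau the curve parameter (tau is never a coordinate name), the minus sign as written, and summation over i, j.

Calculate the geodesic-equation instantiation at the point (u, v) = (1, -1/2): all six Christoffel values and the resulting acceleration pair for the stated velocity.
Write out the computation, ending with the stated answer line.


E = 41/18, F = 121/36, G = 107/18 at the point
E_u = 1, E_v = 73/9, F_u = 41/12, F_v = 56/9, G_u = 59/6, G_v = -1
EG - F^2 = 323/144;  g^inv = (144/323) * [[107/18, -121/36], [-121/36, 41/18]]
first-kind symbols [ij,l] = (1/2)(d_i g_jl + d_j g_il - d_l g_ij): [uu,u] = E_u/2 = 1/2, [uu,v] = F_u - E_v/2 = -23/36, [uv,u] = E_v/2 = 73/18, [uv,v] = G_u/2 = 59/12, [vv,u] = F_v - G_u/2 = 47/36, [vv,v] = G_v/2 = -1/2
Gamma^u_ij = (G*[ij,u] - F*[ij,v])/(EG - F^2), Gamma^v_ij = (E*[ij,v] - F*[ij,u])/(EG - F^2)
Gamma_uuu = 6635/2907, Gamma_uuv = 9827/2907, Gamma_uvv = 644/153, Gamma_vuu = -4064/2907, Gamma_vuv = -3152/2907, Gamma_vvv = -377/153
d^2u/dtau^2 = -(Gamma_uuu*(-7/4)^2 + 2*Gamma_uuv*(-7/4)*(1/2) + Gamma_uvv*(1/2)^2) = -98903/46512
d^2v/dtau^2 = -(Gamma_vuu*(-7/4)^2 + 2*Gamma_vuv*(-7/4)*(1/2) + Gamma_vvv*(1/2)^2) = 34883/11628

Answer: Gamma_uuu = 6635/2907, Gamma_uuv = 9827/2907, Gamma_uvv = 644/153, Gamma_vuu = -4064/2907, Gamma_vuv = -3152/2907, Gamma_vvv = -377/153; accelerations (d^2u/dtau^2, d^2v/dtau^2) = (-98903/46512, 34883/11628)


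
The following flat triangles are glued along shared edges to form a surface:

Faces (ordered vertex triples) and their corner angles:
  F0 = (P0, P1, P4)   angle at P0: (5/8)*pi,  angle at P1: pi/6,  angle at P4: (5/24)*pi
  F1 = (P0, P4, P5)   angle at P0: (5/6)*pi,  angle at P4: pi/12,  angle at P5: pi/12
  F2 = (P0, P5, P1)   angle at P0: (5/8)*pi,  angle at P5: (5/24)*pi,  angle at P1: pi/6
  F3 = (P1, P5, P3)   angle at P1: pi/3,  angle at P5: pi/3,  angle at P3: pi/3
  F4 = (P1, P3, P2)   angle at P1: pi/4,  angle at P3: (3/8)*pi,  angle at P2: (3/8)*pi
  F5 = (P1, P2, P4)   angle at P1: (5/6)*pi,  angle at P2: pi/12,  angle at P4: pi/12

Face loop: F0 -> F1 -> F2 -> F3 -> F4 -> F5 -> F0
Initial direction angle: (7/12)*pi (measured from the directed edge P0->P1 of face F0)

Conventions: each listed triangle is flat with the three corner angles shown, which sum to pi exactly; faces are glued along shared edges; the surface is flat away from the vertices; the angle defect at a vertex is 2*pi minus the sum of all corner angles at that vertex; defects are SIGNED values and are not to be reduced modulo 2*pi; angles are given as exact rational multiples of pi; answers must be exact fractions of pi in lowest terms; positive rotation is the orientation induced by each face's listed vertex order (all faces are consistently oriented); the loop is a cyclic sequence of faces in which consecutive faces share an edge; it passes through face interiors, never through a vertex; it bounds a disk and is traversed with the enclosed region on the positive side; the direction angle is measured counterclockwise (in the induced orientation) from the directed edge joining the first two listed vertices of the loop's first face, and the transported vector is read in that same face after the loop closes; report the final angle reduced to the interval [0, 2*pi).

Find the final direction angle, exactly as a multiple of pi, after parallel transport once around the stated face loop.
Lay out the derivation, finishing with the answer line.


enclosed vertex P0: corner angles sum to (25/12)*pi, defect = 2*pi - (25/12)*pi = -pi/12
enclosed vertex P1: corner angles sum to (7/4)*pi, defect = 2*pi - (7/4)*pi = pi/4
transport around the loop rotates by the sum of enclosed defects; add to the initial angle mod 2*pi
final angle = (7/12)*pi + pi/6 = (3/4)*pi (mod 2*pi)

Answer: final direction angle = (3/4)*pi


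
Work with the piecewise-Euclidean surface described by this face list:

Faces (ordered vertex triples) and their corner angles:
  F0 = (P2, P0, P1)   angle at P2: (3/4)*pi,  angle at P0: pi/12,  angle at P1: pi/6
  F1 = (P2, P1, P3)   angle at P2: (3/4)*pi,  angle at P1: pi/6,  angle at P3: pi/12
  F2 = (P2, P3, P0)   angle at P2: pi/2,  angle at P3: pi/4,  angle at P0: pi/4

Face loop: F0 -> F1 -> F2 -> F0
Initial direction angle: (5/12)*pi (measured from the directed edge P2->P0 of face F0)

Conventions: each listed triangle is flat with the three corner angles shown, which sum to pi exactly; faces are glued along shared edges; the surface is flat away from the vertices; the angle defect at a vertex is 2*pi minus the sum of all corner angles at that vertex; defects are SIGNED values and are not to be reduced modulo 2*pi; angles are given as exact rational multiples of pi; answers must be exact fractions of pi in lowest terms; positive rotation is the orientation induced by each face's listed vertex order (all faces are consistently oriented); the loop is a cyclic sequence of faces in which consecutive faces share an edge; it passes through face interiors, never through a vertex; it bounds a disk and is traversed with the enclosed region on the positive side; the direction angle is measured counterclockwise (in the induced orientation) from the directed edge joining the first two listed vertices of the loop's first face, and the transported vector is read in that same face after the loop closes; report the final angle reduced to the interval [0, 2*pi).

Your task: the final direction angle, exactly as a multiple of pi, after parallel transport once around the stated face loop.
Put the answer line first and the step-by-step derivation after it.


Answer: final direction angle = (5/12)*pi

enclosed vertex P2: corner angles sum to 2*pi, defect = 2*pi - 2*pi = 0
the final direction is the initial angle plus the enclosed defects, taken mod 2*pi in the induced orientation
final angle = (5/12)*pi + 0 = (5/12)*pi (mod 2*pi)


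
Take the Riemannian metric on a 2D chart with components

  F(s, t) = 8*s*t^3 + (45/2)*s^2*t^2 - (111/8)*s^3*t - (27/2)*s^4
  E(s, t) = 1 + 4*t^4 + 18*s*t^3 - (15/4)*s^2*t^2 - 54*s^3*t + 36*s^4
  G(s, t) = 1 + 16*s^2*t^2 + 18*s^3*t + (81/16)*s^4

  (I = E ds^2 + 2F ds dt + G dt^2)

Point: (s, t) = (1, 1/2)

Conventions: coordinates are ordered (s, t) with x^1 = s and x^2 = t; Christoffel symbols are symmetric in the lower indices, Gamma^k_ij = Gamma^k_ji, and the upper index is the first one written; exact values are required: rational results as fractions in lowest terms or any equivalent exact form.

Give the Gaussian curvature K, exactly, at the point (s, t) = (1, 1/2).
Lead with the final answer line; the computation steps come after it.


Answer: K = -5200/56169

E = 185/16, F = -221/16, G = 305/16, EG - F^2 = 237/8 at the point
E_s = 507/8, E_t = -169/4, F_s = -1001/16, F_t = 117/8, G_s = 221/4, G_t = 34
E_tt = 117/2, F_st = 75/8, G_ss = 491/4
The intrinsic route: Brioschi's K = (det M1 - det M2)/(EG - F^2)^2.
M1 = [[-E_tt/2 + F_st - G_ss/2, E_s/2, F_s - E_t/2], [F_t - G_s/2, E, F], [G_t/2, F, G]] = [[-325/4, 507/16, -663/16], [-13, 185/16, -221/16], [17, -221/16, 305/16]]; det M1 = -41301/32
M2 = [[0, E_t/2, G_s/2], [E_t/2, E, F], [G_s/2, F, G]] = [[0, -169/8, 221/8], [-169/8, 185/16, -221/16], [221/8, -221/16, 305/16]]; det M2 = -38701/32
det M1 - det M2 = -325/4; K = -325/4 / (237/8)^2 = -5200/56169


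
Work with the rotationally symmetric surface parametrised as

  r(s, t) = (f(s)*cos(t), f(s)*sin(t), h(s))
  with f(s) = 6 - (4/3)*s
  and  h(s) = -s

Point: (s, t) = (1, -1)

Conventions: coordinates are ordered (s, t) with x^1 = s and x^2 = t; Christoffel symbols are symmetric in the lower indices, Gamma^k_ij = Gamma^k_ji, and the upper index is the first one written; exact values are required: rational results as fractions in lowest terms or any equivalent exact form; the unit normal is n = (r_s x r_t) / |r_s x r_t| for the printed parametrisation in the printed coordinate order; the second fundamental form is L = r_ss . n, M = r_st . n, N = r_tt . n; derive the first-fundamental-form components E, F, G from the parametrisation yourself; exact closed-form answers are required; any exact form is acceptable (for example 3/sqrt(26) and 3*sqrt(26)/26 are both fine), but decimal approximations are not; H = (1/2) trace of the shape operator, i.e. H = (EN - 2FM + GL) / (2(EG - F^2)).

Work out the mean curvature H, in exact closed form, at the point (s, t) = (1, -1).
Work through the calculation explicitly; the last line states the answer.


f = 14/3, f' = -4/3, f'' = 0, h' = -1, h'' = 0
E = 25/9, F = 0, G = 196/9; answer radicand W^2 = 25/9
unnormalised second-form numerators: l = 0, m = 0, n = -14/3; L = l/sqrt(25/9), and similarly M = m/sqrt(W^2), N = n/sqrt(W^2)
H = (E*n - 2*F*m + G*l) / (2*(EG - F^2)*sqrt(W^2)); E*n - 2*F*m + G*l = -350/27, EG - F^2 = 4900/81, so H = (-3/28)/sqrt(25/9)

Answer: H = -9/140


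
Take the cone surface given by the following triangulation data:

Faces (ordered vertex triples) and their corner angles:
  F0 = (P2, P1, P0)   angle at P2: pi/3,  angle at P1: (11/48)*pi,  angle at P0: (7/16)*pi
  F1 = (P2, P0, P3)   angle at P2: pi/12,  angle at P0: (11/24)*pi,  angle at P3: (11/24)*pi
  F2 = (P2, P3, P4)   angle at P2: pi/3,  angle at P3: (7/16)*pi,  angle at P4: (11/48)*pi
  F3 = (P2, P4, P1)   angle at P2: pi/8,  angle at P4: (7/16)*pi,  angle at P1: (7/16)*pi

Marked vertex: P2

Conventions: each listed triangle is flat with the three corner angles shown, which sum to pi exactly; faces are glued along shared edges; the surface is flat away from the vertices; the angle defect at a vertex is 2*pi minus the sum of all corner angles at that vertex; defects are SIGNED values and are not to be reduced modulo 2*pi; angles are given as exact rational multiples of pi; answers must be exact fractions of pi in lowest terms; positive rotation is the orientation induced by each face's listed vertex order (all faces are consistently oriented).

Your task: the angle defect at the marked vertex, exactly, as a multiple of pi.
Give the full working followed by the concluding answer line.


Sum of corner angles at P2: (7/8)*pi
defect = 2*pi - (7/8)*pi

Answer: defect(P2) = (9/8)*pi


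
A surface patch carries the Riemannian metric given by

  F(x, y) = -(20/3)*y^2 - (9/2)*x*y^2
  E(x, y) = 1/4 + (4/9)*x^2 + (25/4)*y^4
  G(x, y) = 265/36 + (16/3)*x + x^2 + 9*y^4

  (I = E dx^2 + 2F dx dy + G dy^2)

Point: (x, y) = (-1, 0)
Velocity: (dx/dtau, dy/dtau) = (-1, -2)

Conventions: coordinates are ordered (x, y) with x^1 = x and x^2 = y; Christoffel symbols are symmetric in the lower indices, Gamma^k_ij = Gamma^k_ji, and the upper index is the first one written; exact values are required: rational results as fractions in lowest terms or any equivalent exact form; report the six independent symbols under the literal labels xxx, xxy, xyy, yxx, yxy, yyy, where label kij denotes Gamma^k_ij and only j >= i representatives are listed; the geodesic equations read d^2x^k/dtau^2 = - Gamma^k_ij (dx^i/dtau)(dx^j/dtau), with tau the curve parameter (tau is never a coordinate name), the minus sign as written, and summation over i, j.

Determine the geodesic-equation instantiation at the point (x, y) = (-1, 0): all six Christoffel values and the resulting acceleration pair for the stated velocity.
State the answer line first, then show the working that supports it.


Answer: Gamma_xxx = -16/25, Gamma_xxy = 0, Gamma_xyy = -12/5, Gamma_yxx = 0, Gamma_yxy = 60/109, Gamma_yyy = 0; accelerations (d^2x/dtau^2, d^2y/dtau^2) = (256/25, -240/109)

E = 25/36, F = 0, G = 109/36 at the point
E_x = -8/9, E_y = 0, F_x = 0, F_y = 0, G_x = 10/3, G_y = 0
EG - F^2 = 2725/1296;  g^inv = (1296/2725) * [[109/36, 0], [0, 25/36]]
first-kind symbols [ij,l] = (1/2)(d_i g_jl + d_j g_il - d_l g_ij): [xx,x] = E_x/2 = -4/9, [xx,y] = F_x - E_y/2 = 0, [xy,x] = E_y/2 = 0, [xy,y] = G_x/2 = 5/3, [yy,x] = F_y - G_x/2 = -5/3, [yy,y] = G_y/2 = 0
Gamma^x_ij = (G*[ij,x] - F*[ij,y])/(EG - F^2), Gamma^y_ij = (E*[ij,y] - F*[ij,x])/(EG - F^2)
Gamma_xxx = -16/25, Gamma_xxy = 0, Gamma_xyy = -12/5, Gamma_yxx = 0, Gamma_yxy = 60/109, Gamma_yyy = 0
d^2x/dtau^2 = -(Gamma_xxx*(-1)^2 + 2*Gamma_xxy*(-1)*(-2) + Gamma_xyy*(-2)^2) = 256/25
d^2y/dtau^2 = -(Gamma_yxx*(-1)^2 + 2*Gamma_yxy*(-1)*(-2) + Gamma_yyy*(-2)^2) = -240/109


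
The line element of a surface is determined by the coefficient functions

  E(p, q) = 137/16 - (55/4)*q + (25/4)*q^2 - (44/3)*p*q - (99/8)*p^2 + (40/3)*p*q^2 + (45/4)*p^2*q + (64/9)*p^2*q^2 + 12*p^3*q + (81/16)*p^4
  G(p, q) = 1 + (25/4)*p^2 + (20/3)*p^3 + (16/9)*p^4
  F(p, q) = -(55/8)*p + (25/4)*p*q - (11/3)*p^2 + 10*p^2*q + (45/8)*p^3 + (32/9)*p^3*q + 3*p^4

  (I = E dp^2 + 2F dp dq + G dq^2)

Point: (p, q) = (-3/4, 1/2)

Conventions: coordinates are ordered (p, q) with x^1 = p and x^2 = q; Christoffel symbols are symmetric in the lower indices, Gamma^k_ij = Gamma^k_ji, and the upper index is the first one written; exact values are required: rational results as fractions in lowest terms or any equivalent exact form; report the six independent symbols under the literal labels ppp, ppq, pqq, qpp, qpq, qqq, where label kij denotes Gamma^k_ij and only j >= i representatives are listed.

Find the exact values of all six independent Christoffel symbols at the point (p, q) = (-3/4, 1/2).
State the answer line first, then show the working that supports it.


Answer: Gamma_ppp = 30968/46563, Gamma_ppq = -2528/15521, Gamma_pqq = 0, Gamma_qpp = 9408/15521, Gamma_qpq = -2304/15521, Gamma_qqq = 0

E = 10337/4096, F = 711/512, G = 145/64 at the point
E_p = 3871/768, E_q = -79/64, F_p = 215/128, F_q = -9/16, G_p = -9/8, G_q = 0
EG - F^2 = 15521/4096;  g^inv = (4096/15521) * [[145/64, -711/512], [-711/512, 10337/4096]]
first-kind symbols [ij,l] = (1/2)(d_i g_jl + d_j g_il - d_l g_ij): [pp,p] = E_p/2 = 3871/1536, [pp,q] = F_p - E_q/2 = 147/64, [pq,p] = E_q/2 = -79/128, [pq,q] = G_p/2 = -9/16, [qq,p] = F_q - G_p/2 = 0, [qq,q] = G_q/2 = 0
Gamma^p_ij = (G*[ij,p] - F*[ij,q])/(EG - F^2), Gamma^q_ij = (E*[ij,q] - F*[ij,p])/(EG - F^2)


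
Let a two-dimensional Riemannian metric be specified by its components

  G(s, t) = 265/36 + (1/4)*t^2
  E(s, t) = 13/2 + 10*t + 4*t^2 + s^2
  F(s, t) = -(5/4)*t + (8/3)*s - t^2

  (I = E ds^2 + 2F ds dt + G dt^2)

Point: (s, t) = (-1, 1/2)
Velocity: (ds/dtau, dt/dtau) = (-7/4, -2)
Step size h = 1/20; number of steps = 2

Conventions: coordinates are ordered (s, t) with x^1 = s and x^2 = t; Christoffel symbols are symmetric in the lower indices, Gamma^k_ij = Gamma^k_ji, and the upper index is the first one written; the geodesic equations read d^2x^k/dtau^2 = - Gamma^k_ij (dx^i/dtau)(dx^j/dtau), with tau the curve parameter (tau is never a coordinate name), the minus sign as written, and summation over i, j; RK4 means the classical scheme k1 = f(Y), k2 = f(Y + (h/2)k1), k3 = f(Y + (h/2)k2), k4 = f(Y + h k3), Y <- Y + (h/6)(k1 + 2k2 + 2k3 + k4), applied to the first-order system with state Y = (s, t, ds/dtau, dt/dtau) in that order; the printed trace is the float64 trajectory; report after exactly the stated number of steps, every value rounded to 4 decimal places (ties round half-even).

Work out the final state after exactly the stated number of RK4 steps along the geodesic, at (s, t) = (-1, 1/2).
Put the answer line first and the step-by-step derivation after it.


Answer: s = -1.1890, t = 0.3023, ds/dtau = -2.0402, dt/dtau = -1.9562

f(Y) = (ds/dtau, dt/dtau, -Gamma^s_ij Y'^i Y'^j, -Gamma^t_ij Y'^i Y'^j) with the Gammas evaluated at the stage position; h = 0.050000; intermediate values shown to 6 dp
step 0: s = -1.0000, t = 0.5000, ds/dtau = -1.7500, dt/dtau = -2.0000
step 1:
  k1: at (s, t) = (-1.000000, 0.500000), (ds/dtau, dt/dtau) = (-1.750000, -2.000000); Gamma_sss = -0.259718, Gamma_sst = 0.592701, Gamma_stt = -0.185462, Gamma_tss = -0.707630, Gamma_tst = 0.282767, Gamma_ttt = -0.071642; k1 = (-1.750000, -2.000000, -2.611676, 0.474317)
  k2: at (s, t) = (-1.043750, 0.450000), (ds/dtau, dt/dtau) = (-1.815292, -1.988142); Gamma_sss = -0.269856, Gamma_sst = 0.607107, Gamma_stt = -0.187144, Gamma_tss = -0.686866, Gamma_tst = 0.290649, Gamma_ttt = -0.074416; k2 = (-1.815292, -1.988142, -2.753189, 0.459622)
  k3: at (s, t) = (-1.045382, 0.450296), (ds/dtau, dt/dtau) = (-1.818830, -1.988509); Gamma_sss = -0.270234, Gamma_sst = 0.607068, Gamma_stt = -0.187143, Gamma_tss = -0.687383, Gamma_tst = 0.291037, Gamma_ttt = -0.074530; k3 = (-1.818830, -1.988509, -2.757268, 0.463446)
  k4: at (s, t) = (-1.090941, 0.400575), (ds/dtau, dt/dtau) = (-1.887863, -1.976828); Gamma_sss = -0.281618, Gamma_sst = 0.621955, Gamma_stt = -0.188673, Gamma_tss = -0.667607, Gamma_tst = 0.300031, Gamma_ttt = -0.077485; k4 = (-1.887863, -1.976828, -2.901245, 0.442748)
  Y <- Y + (h/6)(k1 + 2k2 + 2k3 + k4): s = -1.0909, t = 0.4006, ds/dtau = -1.8878, dt/dtau = -1.9770
step 2:
  k1: at (s, t) = (-1.090884, 0.400582), (ds/dtau, dt/dtau) = (-1.887782, -1.976973); Gamma_sss = -0.281605, Gamma_sst = 0.621951, Gamma_stt = -0.188673, Gamma_tss = -0.667599, Gamma_tst = 0.300018, Gamma_ttt = -0.077481; k1 = (-1.887782, -1.976973, -2.901389, 0.442575)
  k2: at (s, t) = (-1.138079, 0.351158), (ds/dtau, dt/dtau) = (-1.960317, -1.965909); Gamma_sss = -0.294249, Gamma_sst = 0.637304, Gamma_stt = -0.190017, Gamma_tss = -0.648872, Gamma_tst = 0.310131, Gamma_ttt = -0.080592; k2 = (-1.960317, -1.965909, -3.046953, 0.414616)
  k3: at (s, t) = (-1.139892, 0.351435), (ds/dtau, dt/dtau) = (-1.963956, -1.966608); Gamma_sss = -0.294681, Gamma_sst = 0.637258, Gamma_stt = -0.190016, Gamma_tss = -0.649441, Gamma_tst = 0.310570, Gamma_ttt = -0.080720; k3 = (-1.963956, -1.966608, -3.051087, 0.418113)
  k4: at (s, t) = (-1.189082, 0.302252), (ds/dtau, dt/dtau) = (-2.040336, -1.956068); Gamma_sss = -0.308742, Gamma_sst = 0.653069, Gamma_stt = -0.191140, Gamma_tss = -0.631936, Gamma_tst = 0.321943, Gamma_ttt = -0.083993; k4 = (-2.040336, -1.956068, -3.196218, 0.382334)
  Y <- Y + (h/6)(k1 + 2k2 + 2k3 + k4): s = -1.1890, t = 0.3023, ds/dtau = -2.0402, dt/dtau = -1.9562


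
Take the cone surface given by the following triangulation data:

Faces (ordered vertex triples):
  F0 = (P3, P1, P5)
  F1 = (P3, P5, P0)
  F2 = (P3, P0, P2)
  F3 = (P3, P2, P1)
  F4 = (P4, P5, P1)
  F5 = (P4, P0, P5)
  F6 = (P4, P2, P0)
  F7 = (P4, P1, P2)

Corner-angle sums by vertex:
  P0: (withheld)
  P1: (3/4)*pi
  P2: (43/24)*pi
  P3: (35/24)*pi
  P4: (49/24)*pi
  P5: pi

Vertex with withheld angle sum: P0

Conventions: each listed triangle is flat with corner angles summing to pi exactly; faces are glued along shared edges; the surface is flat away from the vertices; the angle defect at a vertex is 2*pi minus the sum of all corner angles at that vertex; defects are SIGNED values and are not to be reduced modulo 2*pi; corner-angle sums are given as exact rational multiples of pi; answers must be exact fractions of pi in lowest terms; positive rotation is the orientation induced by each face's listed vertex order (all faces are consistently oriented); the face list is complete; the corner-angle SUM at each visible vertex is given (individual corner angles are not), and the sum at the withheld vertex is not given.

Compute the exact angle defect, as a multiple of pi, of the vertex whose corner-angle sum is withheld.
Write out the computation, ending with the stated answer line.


V = 6, E = 12, F = 8; chi = V - E + F = 2
Gauss-Bonnet: total defect = 2*pi*chi = 4*pi; visible defects sum to (71/24)*pi

Answer: defect(P0) = (25/24)*pi


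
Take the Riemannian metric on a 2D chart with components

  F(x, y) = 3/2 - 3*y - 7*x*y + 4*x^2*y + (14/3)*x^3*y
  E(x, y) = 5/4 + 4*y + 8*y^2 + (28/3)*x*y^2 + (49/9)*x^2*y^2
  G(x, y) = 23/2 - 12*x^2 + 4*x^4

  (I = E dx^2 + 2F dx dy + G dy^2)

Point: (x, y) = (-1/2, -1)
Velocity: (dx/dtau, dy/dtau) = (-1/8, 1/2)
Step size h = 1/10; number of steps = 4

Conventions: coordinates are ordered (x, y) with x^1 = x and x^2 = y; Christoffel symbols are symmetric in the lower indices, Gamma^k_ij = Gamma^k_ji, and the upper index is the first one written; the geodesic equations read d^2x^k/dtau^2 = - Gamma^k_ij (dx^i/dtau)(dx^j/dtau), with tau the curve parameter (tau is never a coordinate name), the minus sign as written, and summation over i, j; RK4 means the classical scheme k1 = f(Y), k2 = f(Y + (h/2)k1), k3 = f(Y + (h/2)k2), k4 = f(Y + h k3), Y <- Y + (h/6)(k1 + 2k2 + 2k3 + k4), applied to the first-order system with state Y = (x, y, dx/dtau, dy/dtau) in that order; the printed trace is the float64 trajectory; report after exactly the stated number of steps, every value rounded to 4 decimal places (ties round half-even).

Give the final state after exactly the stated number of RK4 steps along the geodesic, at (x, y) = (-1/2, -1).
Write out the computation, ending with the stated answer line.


f(Y) = (dx/dtau, dy/dtau, -Gamma^x_ij Y'^i Y'^j, -Gamma^y_ij Y'^i Y'^j) with the Gammas evaluated at the stage position; h = 0.100000; intermediate values shown to 6 dp
step 0: x = -0.5000, y = -1.0000, dx/dtau = -0.1250, dy/dtau = 0.5000
step 1:
  k1: at (x, y) = (-0.500000, -1.000000), (dx/dtau, dy/dtau) = (-0.125000, 0.500000); Gamma_xxx = 0.663751, Gamma_xxy = -1.588921, Gamma_xyy = -2.142857, Gamma_yxx = 1.120829, Gamma_yxy = 0.677357, Gamma_yyy = 0.142857; k1 = (-0.125000, 0.500000, 0.326728, 0.031442)
  k2: at (x, y) = (-0.506250, -0.975000), (dx/dtau, dy/dtau) = (-0.108664, 0.501572); Gamma_xxx = 0.673907, Gamma_xxy = -1.641609, Gamma_xyy = -2.323038, Gamma_yxx = 1.087933, Gamma_yxy = 0.685764, Gamma_yyy = 0.149925; k2 = (-0.108664, 0.501572, 0.397516, 0.024189)
  k3: at (x, y) = (-0.505433, -0.974921), (dx/dtau, dy/dtau) = (-0.105124, 0.501209); Gamma_xxx = 0.671654, Gamma_xxy = -1.643065, Gamma_xyy = -2.321373, Gamma_yxx = 1.087389, Gamma_yxy = 0.685797, Gamma_yyy = 0.151283; k3 = (-0.105124, 0.501209, 0.402588, 0.022247)
  k4: at (x, y) = (-0.510512, -0.949879), (dx/dtau, dy/dtau) = (-0.084741, 0.502225); Gamma_xxx = 0.677860, Gamma_xxy = -1.700970, Gamma_xyy = -2.519243, Gamma_yxx = 1.053604, Gamma_yxy = 0.694716, Gamma_yyy = 0.161662; k4 = (-0.084741, 0.502225, 0.485776, 0.010791)
  Y <- Y + (h/6)(k1 + 2k2 + 2k3 + k4): x = -0.5106, y = -0.9499, dx/dtau = -0.0848, dy/dtau = 0.5023
step 2:
  k1: at (x, y) = (-0.510622, -0.949870), (dx/dtau, dy/dtau) = (-0.084788, 0.502252); Gamma_xxx = 0.678160, Gamma_xxy = -1.700814, Gamma_xyy = -2.519631, Gamma_yxx = 1.053647, Gamma_yxy = 0.694717, Gamma_yyy = 0.161484; k1 = (-0.084788, 0.502252, 0.485860, 0.010859)
  k2: at (x, y) = (-0.514861, -0.924758), (dx/dtau, dy/dtau) = (-0.060495, 0.502795); Gamma_xxx = 0.681053, Gamma_xxy = -1.763905, Gamma_xyy = -2.738901, Gamma_yxx = 1.019149, Gamma_yxy = 0.704224, Gamma_yyy = 0.175116; k2 = (-0.060495, 0.502795, 0.582605, -0.005159)
  k3: at (x, y) = (-0.513647, -0.924730), (dx/dtau, dy/dtau) = (-0.055658, 0.501994); Gamma_xxx = 0.677658, Gamma_xxy = -1.766111, Gamma_xyy = -2.735304, Gamma_yxx = 1.018531, Gamma_yxy = 0.704271, Gamma_yyy = 0.177288; k3 = (-0.055658, 0.501994, 0.588501, -0.008477)
  k4: at (x, y) = (-0.516188, -0.899671), (dx/dtau, dy/dtau) = (-0.025938, 0.501404); Gamma_xxx = 0.674559, Gamma_xxy = -1.836275, Gamma_xyy = -2.974493, Gamma_yxx = 0.983233, Gamma_yxy = 0.714457, Gamma_yyy = 0.196346; k4 = (-0.025938, 0.501404, 0.699589, -0.031440)
  Y <- Y + (h/6)(k1 + 2k2 + 2k3 + k4): x = -0.5163, y = -0.8996, dx/dtau = -0.0260, dy/dtau = 0.5015
step 3:
  k1: at (x, y) = (-0.516339, -0.899650), (dx/dtau, dy/dtau) = (-0.025994, 0.501454); Gamma_xxx = 0.674973, Gamma_xxy = -1.836059, Gamma_xyy = -2.975217, Gamma_yxx = 0.983269, Gamma_yxy = 0.714459, Gamma_yyy = 0.196087; k1 = (-0.025994, 0.501454, 0.699816, -0.031346)
  k2: at (x, y) = (-0.517639, -0.874577), (dx/dtau, dy/dtau) = (0.008997, 0.499887); Gamma_xxx = 0.666851, Gamma_xxy = -1.913212, Gamma_xyy = -3.239314, Gamma_yxx = 0.947414, Gamma_yxy = 0.725439, Gamma_yyy = 0.220486; k2 = (0.008997, 0.499887, 0.826617, -0.061699)
  k3: at (x, y) = (-0.515889, -0.874655), (dx/dtau, dy/dtau) = (0.015337, 0.498369); Gamma_xxx = 0.662008, Gamma_xxy = -1.916394, Gamma_xyy = -3.231964, Gamma_yxx = 0.946832, Gamma_yxy = 0.725516, Gamma_yyy = 0.223756; k3 = (0.015337, 0.498369, 0.831869, -0.066888)
  k4: at (x, y) = (-0.514805, -0.849813), (dx/dtau, dy/dtau) = (0.057193, 0.494765); Gamma_xxx = 0.645576, Gamma_xxy = -2.002889, Gamma_xyy = -3.515834, Gamma_yxx = 0.910636, Gamma_yxy = 0.737434, Gamma_yyy = 0.256396; k4 = (0.057193, 0.494765, 0.971891, -0.107477)
  Y <- Y + (h/6)(k1 + 2k2 + 2k3 + k4): x = -0.5150, y = -0.8498, dx/dtau = 0.0572, dy/dtau = 0.4949
step 4:
  k1: at (x, y) = (-0.515008, -0.849771), (dx/dtau, dy/dtau) = (0.057151, 0.494854); Gamma_xxx = 0.646112, Gamma_xxy = -2.002618, Gamma_xyy = -3.517166, Gamma_yxx = 0.910646, Gamma_yxy = 0.737437, Gamma_yyy = 0.256051; k1 = (0.057151, 0.494854, 0.972449, -0.107388)
  k2: at (x, y) = (-0.512150, -0.825028), (dx/dtau, dy/dtau) = (0.105773, 0.489485); Gamma_xxx = 0.622823, Gamma_xxy = -2.098261, Gamma_xyy = -3.827308, Gamma_yxx = 0.874397, Gamma_yxy = 0.750458, Gamma_yyy = 0.296737; k2 = (0.105773, 0.489485, 1.127310, -0.158589)
  k3: at (x, y) = (-0.509719, -0.825297), (dx/dtau, dy/dtau) = (0.113516, 0.486925); Gamma_xxx = 0.616365, Gamma_xxy = -2.102479, Gamma_xyy = -3.812929, Gamma_yxx = 0.874076, Gamma_yxy = 0.750595, Gamma_yyy = 0.301234; k3 = (0.113516, 0.486925, 1.128512, -0.165661)
  k4: at (x, y) = (-0.503656, -0.801078), (dx/dtau, dy/dtau) = (0.170002, 0.478288); Gamma_xxx = 0.582745, Gamma_xxy = -2.209581, Gamma_xyy = -4.136993, Gamma_yxx = 0.838510, Gamma_yxy = 0.764933, Gamma_yyy = 0.353120; k4 = (0.170002, 0.478288, 1.288857, -0.229406)
  Y <- Y + (h/6)(k1 + 2k2 + 2k3 + k4): x = -0.5039, y = -0.8010, dx/dtau = 0.1700, dy/dtau = 0.4784

Answer: x = -0.5039, y = -0.8010, dx/dtau = 0.1700, dy/dtau = 0.4784


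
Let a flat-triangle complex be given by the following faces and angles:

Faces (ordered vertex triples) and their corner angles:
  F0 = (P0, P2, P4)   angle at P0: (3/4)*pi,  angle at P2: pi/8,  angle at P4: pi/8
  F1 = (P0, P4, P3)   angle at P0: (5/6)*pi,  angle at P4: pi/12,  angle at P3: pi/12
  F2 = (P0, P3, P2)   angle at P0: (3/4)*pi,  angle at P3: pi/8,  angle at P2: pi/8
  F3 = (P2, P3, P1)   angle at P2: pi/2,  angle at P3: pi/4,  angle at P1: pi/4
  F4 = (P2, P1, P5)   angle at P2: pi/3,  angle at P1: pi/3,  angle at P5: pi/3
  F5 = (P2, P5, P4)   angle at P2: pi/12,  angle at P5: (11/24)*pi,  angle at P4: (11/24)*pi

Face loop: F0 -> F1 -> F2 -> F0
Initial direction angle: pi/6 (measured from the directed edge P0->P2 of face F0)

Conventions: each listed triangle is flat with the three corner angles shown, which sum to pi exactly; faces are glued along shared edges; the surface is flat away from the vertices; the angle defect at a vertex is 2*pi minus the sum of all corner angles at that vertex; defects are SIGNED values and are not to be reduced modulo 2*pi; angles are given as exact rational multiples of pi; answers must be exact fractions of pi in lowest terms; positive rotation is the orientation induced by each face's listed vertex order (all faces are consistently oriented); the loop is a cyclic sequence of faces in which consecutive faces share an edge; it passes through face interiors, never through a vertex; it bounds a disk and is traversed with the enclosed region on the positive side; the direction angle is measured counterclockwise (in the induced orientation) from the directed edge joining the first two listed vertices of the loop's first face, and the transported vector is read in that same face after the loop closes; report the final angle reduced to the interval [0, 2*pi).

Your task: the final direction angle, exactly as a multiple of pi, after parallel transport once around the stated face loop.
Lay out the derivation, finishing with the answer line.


enclosed vertex P0: corner angles sum to (7/3)*pi, defect = 2*pi - (7/3)*pi = -pi/3
the rotation equals the total enclosed defect, so the final angle is initial + defects (mod 2*pi)
final angle = pi/6 - pi/3 = (11/6)*pi (mod 2*pi)

Answer: final direction angle = (11/6)*pi


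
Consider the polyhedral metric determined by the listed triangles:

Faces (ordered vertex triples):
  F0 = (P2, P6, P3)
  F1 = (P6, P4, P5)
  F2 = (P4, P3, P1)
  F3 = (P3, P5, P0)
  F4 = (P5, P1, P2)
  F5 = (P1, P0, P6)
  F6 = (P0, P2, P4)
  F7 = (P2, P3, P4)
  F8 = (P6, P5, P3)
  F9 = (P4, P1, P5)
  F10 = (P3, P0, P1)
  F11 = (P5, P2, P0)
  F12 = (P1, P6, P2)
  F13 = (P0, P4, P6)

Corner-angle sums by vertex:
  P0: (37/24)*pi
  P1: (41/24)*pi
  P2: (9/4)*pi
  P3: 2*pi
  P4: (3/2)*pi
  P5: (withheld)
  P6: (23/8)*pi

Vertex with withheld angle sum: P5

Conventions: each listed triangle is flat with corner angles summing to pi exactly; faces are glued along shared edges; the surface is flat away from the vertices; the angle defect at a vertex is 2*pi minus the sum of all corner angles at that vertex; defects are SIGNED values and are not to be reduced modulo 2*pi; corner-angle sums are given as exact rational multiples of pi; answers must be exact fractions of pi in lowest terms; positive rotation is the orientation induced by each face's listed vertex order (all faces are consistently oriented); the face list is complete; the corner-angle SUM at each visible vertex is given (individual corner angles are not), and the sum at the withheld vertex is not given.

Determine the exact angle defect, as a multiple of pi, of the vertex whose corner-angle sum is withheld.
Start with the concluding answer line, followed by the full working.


Answer: defect(P5) = -pi/8

V = 7, E = 21, F = 14; chi = V - E + F = 0
Gauss-Bonnet: total defect = 2*pi*chi = 0; visible defects sum to pi/8


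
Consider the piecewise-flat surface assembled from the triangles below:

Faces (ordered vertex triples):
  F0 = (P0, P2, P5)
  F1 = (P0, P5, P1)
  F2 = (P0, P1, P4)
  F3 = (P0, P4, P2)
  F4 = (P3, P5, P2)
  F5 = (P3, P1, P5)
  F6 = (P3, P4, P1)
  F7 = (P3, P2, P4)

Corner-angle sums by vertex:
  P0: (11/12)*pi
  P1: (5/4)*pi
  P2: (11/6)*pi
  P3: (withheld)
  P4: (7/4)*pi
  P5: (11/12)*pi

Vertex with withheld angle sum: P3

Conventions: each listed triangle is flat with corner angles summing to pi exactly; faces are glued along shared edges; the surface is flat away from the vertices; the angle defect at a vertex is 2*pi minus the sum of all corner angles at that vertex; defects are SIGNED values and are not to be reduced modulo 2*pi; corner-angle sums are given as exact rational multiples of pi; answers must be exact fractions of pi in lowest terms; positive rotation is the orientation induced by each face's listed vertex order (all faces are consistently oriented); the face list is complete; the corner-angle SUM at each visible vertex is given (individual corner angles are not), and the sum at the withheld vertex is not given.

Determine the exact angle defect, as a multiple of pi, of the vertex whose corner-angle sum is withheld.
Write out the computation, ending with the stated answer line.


V = 6, E = 12, F = 8; chi = V - E + F = 2
Gauss-Bonnet: total defect = 2*pi*chi = 4*pi; visible defects sum to (10/3)*pi

Answer: defect(P3) = (2/3)*pi
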